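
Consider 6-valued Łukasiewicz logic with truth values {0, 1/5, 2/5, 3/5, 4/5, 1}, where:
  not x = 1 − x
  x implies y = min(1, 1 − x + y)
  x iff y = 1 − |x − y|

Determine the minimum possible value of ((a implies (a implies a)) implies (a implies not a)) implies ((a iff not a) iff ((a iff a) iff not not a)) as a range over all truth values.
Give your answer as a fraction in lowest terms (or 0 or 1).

3/5

Take a = 2/5:
a implies a = 2/5 implies 2/5 = 1
a implies (a implies a) = 2/5 implies 1 = 1
not a = not 2/5 = 3/5
a implies not a = 2/5 implies 3/5 = 1
(a implies (a implies a)) implies (a implies not a) = 1 implies 1 = 1
not a = not 2/5 = 3/5
a iff not a = 2/5 iff 3/5 = 4/5
a iff a = 2/5 iff 2/5 = 1
not a = not 2/5 = 3/5
not not a = not 3/5 = 2/5
(a iff a) iff not not a = 1 iff 2/5 = 2/5
(a iff not a) iff ((a iff a) iff not not a) = 4/5 iff 2/5 = 3/5
((a implies (a implies a)) implies (a implies not a)) implies ((a iff not a) iff ((a iff a) iff not not a)) = 1 implies 3/5 = 3/5
No assignment yields a value below 3/5, so this is the minimum.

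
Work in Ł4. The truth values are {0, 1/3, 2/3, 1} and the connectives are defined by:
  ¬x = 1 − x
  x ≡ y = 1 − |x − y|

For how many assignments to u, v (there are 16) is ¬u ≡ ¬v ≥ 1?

u = 0, v = 0 ↦ 1  ≥
u = 0, v = 1/3 ↦ 2/3  <
u = 0, v = 2/3 ↦ 1/3  <
u = 0, v = 1 ↦ 0  <
u = 1/3, v = 0 ↦ 2/3  <
u = 1/3, v = 1/3 ↦ 1  ≥
u = 1/3, v = 2/3 ↦ 2/3  <
u = 1/3, v = 1 ↦ 1/3  <
u = 2/3, v = 0 ↦ 1/3  <
u = 2/3, v = 1/3 ↦ 2/3  <
u = 2/3, v = 2/3 ↦ 1  ≥
u = 2/3, v = 1 ↦ 2/3  <
u = 1, v = 0 ↦ 0  <
u = 1, v = 1/3 ↦ 1/3  <
u = 1, v = 2/3 ↦ 2/3  <
u = 1, v = 1 ↦ 1  ≥
So 4 of the 16 assignments meet the threshold.

4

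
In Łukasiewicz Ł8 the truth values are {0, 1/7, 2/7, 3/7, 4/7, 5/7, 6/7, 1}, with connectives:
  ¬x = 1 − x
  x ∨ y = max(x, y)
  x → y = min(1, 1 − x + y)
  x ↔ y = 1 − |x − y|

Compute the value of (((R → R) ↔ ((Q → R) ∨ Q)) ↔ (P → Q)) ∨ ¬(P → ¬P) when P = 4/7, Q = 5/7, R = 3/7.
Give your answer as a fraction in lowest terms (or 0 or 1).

R → R = 3/7 → 3/7 = 1
Q → R = 5/7 → 3/7 = 5/7
(Q → R) ∨ Q = 5/7 ∨ 5/7 = 5/7
(R → R) ↔ ((Q → R) ∨ Q) = 1 ↔ 5/7 = 5/7
P → Q = 4/7 → 5/7 = 1
((R → R) ↔ ((Q → R) ∨ Q)) ↔ (P → Q) = 5/7 ↔ 1 = 5/7
¬P = ¬4/7 = 3/7
P → ¬P = 4/7 → 3/7 = 6/7
¬(P → ¬P) = ¬6/7 = 1/7
(((R → R) ↔ ((Q → R) ∨ Q)) ↔ (P → Q)) ∨ ¬(P → ¬P) = 5/7 ∨ 1/7 = 5/7

5/7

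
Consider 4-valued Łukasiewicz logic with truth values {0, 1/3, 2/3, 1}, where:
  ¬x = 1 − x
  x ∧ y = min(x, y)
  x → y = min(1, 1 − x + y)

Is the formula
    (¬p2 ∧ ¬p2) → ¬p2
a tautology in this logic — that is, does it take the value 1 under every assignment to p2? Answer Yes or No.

Yes

p2 = 0 ↦ 1
p2 = 1/3 ↦ 1
p2 = 2/3 ↦ 1
p2 = 1 ↦ 1
Every assignment gives a value ≥ 1.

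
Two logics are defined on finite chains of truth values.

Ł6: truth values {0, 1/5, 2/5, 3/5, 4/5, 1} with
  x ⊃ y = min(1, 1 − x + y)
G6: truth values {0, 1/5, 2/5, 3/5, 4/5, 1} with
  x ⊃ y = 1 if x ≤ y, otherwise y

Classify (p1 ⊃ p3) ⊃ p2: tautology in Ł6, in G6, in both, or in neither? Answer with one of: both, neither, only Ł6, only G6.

In Ł6: at p1 = 0, p2 = 0, p3 = 0 the value is 0 — not a tautology.
In G6: at p1 = 0, p2 = 0, p3 = 0 the value is 0 — not a tautology.

neither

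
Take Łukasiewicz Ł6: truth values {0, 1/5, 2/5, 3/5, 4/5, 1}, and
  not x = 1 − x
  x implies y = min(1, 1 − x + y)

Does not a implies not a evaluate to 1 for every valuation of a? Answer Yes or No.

a = 0 ↦ 1
a = 1/5 ↦ 1
a = 2/5 ↦ 1
a = 3/5 ↦ 1
a = 4/5 ↦ 1
a = 1 ↦ 1
Every assignment gives a value ≥ 1.

Yes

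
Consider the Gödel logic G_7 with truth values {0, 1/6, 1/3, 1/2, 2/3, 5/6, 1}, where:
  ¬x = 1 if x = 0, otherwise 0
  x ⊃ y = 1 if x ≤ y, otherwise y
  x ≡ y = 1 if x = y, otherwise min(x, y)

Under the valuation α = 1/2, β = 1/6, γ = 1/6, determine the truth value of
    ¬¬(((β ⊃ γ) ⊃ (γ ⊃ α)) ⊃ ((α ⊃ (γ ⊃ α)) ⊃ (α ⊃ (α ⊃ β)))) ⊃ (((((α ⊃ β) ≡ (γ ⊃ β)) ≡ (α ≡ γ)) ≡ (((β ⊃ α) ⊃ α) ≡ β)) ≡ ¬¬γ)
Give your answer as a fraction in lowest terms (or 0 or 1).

β ⊃ γ = 1/6 ⊃ 1/6 = 1
γ ⊃ α = 1/6 ⊃ 1/2 = 1
(β ⊃ γ) ⊃ (γ ⊃ α) = 1 ⊃ 1 = 1
γ ⊃ α = 1/6 ⊃ 1/2 = 1
α ⊃ (γ ⊃ α) = 1/2 ⊃ 1 = 1
α ⊃ β = 1/2 ⊃ 1/6 = 1/6
α ⊃ (α ⊃ β) = 1/2 ⊃ 1/6 = 1/6
(α ⊃ (γ ⊃ α)) ⊃ (α ⊃ (α ⊃ β)) = 1 ⊃ 1/6 = 1/6
((β ⊃ γ) ⊃ (γ ⊃ α)) ⊃ ((α ⊃ (γ ⊃ α)) ⊃ (α ⊃ (α ⊃ β))) = 1 ⊃ 1/6 = 1/6
¬(((β ⊃ γ) ⊃ (γ ⊃ α)) ⊃ ((α ⊃ (γ ⊃ α)) ⊃ (α ⊃ (α ⊃ β)))) = ¬1/6 = 0
¬¬(((β ⊃ γ) ⊃ (γ ⊃ α)) ⊃ ((α ⊃ (γ ⊃ α)) ⊃ (α ⊃ (α ⊃ β)))) = ¬0 = 1
α ⊃ β = 1/2 ⊃ 1/6 = 1/6
γ ⊃ β = 1/6 ⊃ 1/6 = 1
(α ⊃ β) ≡ (γ ⊃ β) = 1/6 ≡ 1 = 1/6
α ≡ γ = 1/2 ≡ 1/6 = 1/6
((α ⊃ β) ≡ (γ ⊃ β)) ≡ (α ≡ γ) = 1/6 ≡ 1/6 = 1
β ⊃ α = 1/6 ⊃ 1/2 = 1
(β ⊃ α) ⊃ α = 1 ⊃ 1/2 = 1/2
((β ⊃ α) ⊃ α) ≡ β = 1/2 ≡ 1/6 = 1/6
(((α ⊃ β) ≡ (γ ⊃ β)) ≡ (α ≡ γ)) ≡ (((β ⊃ α) ⊃ α) ≡ β) = 1 ≡ 1/6 = 1/6
¬γ = ¬1/6 = 0
¬¬γ = ¬0 = 1
((((α ⊃ β) ≡ (γ ⊃ β)) ≡ (α ≡ γ)) ≡ (((β ⊃ α) ⊃ α) ≡ β)) ≡ ¬¬γ = 1/6 ≡ 1 = 1/6
¬¬(((β ⊃ γ) ⊃ (γ ⊃ α)) ⊃ ((α ⊃ (γ ⊃ α)) ⊃ (α ⊃ (α ⊃ β)))) ⊃ (((((α ⊃ β) ≡ (γ ⊃ β)) ≡ (α ≡ γ)) ≡ (((β ⊃ α) ⊃ α) ≡ β)) ≡ ¬¬γ) = 1 ⊃ 1/6 = 1/6

1/6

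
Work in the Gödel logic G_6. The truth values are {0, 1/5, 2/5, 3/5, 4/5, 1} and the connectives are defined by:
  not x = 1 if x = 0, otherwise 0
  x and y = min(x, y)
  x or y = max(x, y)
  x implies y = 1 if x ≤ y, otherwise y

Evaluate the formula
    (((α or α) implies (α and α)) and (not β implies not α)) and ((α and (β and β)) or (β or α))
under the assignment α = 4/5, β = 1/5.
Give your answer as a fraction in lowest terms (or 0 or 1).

4/5

α or α = 4/5 or 4/5 = 4/5
α and α = 4/5 and 4/5 = 4/5
(α or α) implies (α and α) = 4/5 implies 4/5 = 1
not β = not 1/5 = 0
not α = not 4/5 = 0
not β implies not α = 0 implies 0 = 1
((α or α) implies (α and α)) and (not β implies not α) = 1 and 1 = 1
β and β = 1/5 and 1/5 = 1/5
α and (β and β) = 4/5 and 1/5 = 1/5
β or α = 1/5 or 4/5 = 4/5
(α and (β and β)) or (β or α) = 1/5 or 4/5 = 4/5
(((α or α) implies (α and α)) and (not β implies not α)) and ((α and (β and β)) or (β or α)) = 1 and 4/5 = 4/5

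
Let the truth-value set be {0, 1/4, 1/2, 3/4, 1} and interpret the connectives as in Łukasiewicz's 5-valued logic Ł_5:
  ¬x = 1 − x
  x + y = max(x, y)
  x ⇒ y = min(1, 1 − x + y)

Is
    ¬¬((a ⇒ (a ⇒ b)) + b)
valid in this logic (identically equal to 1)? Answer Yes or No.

Counterexample: take a = 3/4, b = 0.
a ⇒ b = 3/4 ⇒ 0 = 1/4
a ⇒ (a ⇒ b) = 3/4 ⇒ 1/4 = 1/2
(a ⇒ (a ⇒ b)) + b = 1/2 + 0 = 1/2
¬((a ⇒ (a ⇒ b)) + b) = ¬1/2 = 1/2
¬¬((a ⇒ (a ⇒ b)) + b) = ¬1/2 = 1/2
This gives 1/2 ≠ 1.

No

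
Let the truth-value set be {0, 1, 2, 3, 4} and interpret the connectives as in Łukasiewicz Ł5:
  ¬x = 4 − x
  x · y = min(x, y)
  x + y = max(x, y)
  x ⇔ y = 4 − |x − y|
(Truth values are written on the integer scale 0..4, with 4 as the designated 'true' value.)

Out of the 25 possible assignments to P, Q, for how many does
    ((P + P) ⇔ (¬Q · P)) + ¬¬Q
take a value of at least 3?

value 4: 19 assignments (counts)
value 3: 5 assignments (counts)
value 2: 1 assignment
So 24 of the 25 assignments meet the threshold.

24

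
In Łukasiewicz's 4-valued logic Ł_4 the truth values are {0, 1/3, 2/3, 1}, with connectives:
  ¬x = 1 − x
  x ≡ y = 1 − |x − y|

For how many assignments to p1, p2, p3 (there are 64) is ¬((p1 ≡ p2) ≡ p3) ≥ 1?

value 1: 6 assignments (counts)
value 2/3: 16 assignments
value 1/3: 26 assignments
value 0: 16 assignments
So 6 of the 64 assignments meet the threshold.

6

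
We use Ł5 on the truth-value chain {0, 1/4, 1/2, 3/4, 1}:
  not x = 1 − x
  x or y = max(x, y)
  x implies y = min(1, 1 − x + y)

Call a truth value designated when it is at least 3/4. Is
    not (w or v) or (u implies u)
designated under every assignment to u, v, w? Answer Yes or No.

At u = 1, v = 0, w = 1/4, for instance:
w or v = 1/4 or 0 = 1/4
not (w or v) = not 1/4 = 3/4
u implies u = 1 implies 1 = 1
not (w or v) or (u implies u) = 3/4 or 1 = 1
and checking the remaining 124 assignments likewise gives ≥ 3/4 in every case.

Yes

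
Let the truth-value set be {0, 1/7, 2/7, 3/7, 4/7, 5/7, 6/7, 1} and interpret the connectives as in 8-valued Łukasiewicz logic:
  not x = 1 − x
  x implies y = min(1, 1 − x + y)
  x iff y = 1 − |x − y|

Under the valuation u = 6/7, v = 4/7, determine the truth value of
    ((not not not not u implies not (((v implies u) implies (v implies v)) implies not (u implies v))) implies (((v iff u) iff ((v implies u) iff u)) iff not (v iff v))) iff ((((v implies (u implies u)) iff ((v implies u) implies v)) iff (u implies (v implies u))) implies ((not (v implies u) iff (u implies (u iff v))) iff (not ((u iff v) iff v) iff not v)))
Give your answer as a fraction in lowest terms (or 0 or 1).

3/7

not u = not 6/7 = 1/7
not not u = not 1/7 = 6/7
not not not u = not 6/7 = 1/7
not not not not u = not 1/7 = 6/7
v implies u = 4/7 implies 6/7 = 1
v implies v = 4/7 implies 4/7 = 1
(v implies u) implies (v implies v) = 1 implies 1 = 1
u implies v = 6/7 implies 4/7 = 5/7
not (u implies v) = not 5/7 = 2/7
((v implies u) implies (v implies v)) implies not (u implies v) = 1 implies 2/7 = 2/7
not (((v implies u) implies (v implies v)) implies not (u implies v)) = not 2/7 = 5/7
not not not not u implies not (((v implies u) implies (v implies v)) implies not (u implies v)) = 6/7 implies 5/7 = 6/7
v iff u = 4/7 iff 6/7 = 5/7
v implies u = 4/7 implies 6/7 = 1
(v implies u) iff u = 1 iff 6/7 = 6/7
(v iff u) iff ((v implies u) iff u) = 5/7 iff 6/7 = 6/7
v iff v = 4/7 iff 4/7 = 1
not (v iff v) = not 1 = 0
((v iff u) iff ((v implies u) iff u)) iff not (v iff v) = 6/7 iff 0 = 1/7
(not not not not u implies not (((v implies u) implies (v implies v)) implies not (u implies v))) implies (((v iff u) iff ((v implies u) iff u)) iff not (v iff v)) = 6/7 implies 1/7 = 2/7
u implies u = 6/7 implies 6/7 = 1
v implies (u implies u) = 4/7 implies 1 = 1
v implies u = 4/7 implies 6/7 = 1
(v implies u) implies v = 1 implies 4/7 = 4/7
(v implies (u implies u)) iff ((v implies u) implies v) = 1 iff 4/7 = 4/7
v implies u = 4/7 implies 6/7 = 1
u implies (v implies u) = 6/7 implies 1 = 1
((v implies (u implies u)) iff ((v implies u) implies v)) iff (u implies (v implies u)) = 4/7 iff 1 = 4/7
v implies u = 4/7 implies 6/7 = 1
not (v implies u) = not 1 = 0
u iff v = 6/7 iff 4/7 = 5/7
u implies (u iff v) = 6/7 implies 5/7 = 6/7
not (v implies u) iff (u implies (u iff v)) = 0 iff 6/7 = 1/7
u iff v = 6/7 iff 4/7 = 5/7
(u iff v) iff v = 5/7 iff 4/7 = 6/7
not ((u iff v) iff v) = not 6/7 = 1/7
not v = not 4/7 = 3/7
not ((u iff v) iff v) iff not v = 1/7 iff 3/7 = 5/7
(not (v implies u) iff (u implies (u iff v))) iff (not ((u iff v) iff v) iff not v) = 1/7 iff 5/7 = 3/7
(((v implies (u implies u)) iff ((v implies u) implies v)) iff (u implies (v implies u))) implies ((not (v implies u) iff (u implies (u iff v))) iff (not ((u iff v) iff v) iff not v)) = 4/7 implies 3/7 = 6/7
((not not not not u implies not (((v implies u) implies (v implies v)) implies not (u implies v))) implies (((v iff u) iff ((v implies u) iff u)) iff not (v iff v))) iff ((((v implies (u implies u)) iff ((v implies u) implies v)) iff (u implies (v implies u))) implies ((not (v implies u) iff (u implies (u iff v))) iff (not ((u iff v) iff v) iff not v))) = 2/7 iff 6/7 = 3/7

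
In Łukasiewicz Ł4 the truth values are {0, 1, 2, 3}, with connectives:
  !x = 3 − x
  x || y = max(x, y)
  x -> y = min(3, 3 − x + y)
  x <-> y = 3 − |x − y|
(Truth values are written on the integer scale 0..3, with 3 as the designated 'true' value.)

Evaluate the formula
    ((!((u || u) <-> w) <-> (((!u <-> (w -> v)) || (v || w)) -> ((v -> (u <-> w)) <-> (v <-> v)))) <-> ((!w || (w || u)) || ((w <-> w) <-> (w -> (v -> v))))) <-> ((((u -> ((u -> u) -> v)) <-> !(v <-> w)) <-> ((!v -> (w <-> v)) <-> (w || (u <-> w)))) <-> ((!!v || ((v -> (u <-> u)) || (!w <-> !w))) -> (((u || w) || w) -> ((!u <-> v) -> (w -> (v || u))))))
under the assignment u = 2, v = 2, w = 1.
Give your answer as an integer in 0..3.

2

u || u = 2 || 2 = 2
(u || u) <-> w = 2 <-> 1 = 2
!((u || u) <-> w) = !2 = 1
!u = !2 = 1
w -> v = 1 -> 2 = 3
!u <-> (w -> v) = 1 <-> 3 = 1
v || w = 2 || 1 = 2
(!u <-> (w -> v)) || (v || w) = 1 || 2 = 2
u <-> w = 2 <-> 1 = 2
v -> (u <-> w) = 2 -> 2 = 3
v <-> v = 2 <-> 2 = 3
(v -> (u <-> w)) <-> (v <-> v) = 3 <-> 3 = 3
((!u <-> (w -> v)) || (v || w)) -> ((v -> (u <-> w)) <-> (v <-> v)) = 2 -> 3 = 3
!((u || u) <-> w) <-> (((!u <-> (w -> v)) || (v || w)) -> ((v -> (u <-> w)) <-> (v <-> v))) = 1 <-> 3 = 1
!w = !1 = 2
w || u = 1 || 2 = 2
!w || (w || u) = 2 || 2 = 2
w <-> w = 1 <-> 1 = 3
v -> v = 2 -> 2 = 3
w -> (v -> v) = 1 -> 3 = 3
(w <-> w) <-> (w -> (v -> v)) = 3 <-> 3 = 3
(!w || (w || u)) || ((w <-> w) <-> (w -> (v -> v))) = 2 || 3 = 3
(!((u || u) <-> w) <-> (((!u <-> (w -> v)) || (v || w)) -> ((v -> (u <-> w)) <-> (v <-> v)))) <-> ((!w || (w || u)) || ((w <-> w) <-> (w -> (v -> v)))) = 1 <-> 3 = 1
u -> u = 2 -> 2 = 3
(u -> u) -> v = 3 -> 2 = 2
u -> ((u -> u) -> v) = 2 -> 2 = 3
v <-> w = 2 <-> 1 = 2
!(v <-> w) = !2 = 1
(u -> ((u -> u) -> v)) <-> !(v <-> w) = 3 <-> 1 = 1
!v = !2 = 1
w <-> v = 1 <-> 2 = 2
!v -> (w <-> v) = 1 -> 2 = 3
u <-> w = 2 <-> 1 = 2
w || (u <-> w) = 1 || 2 = 2
(!v -> (w <-> v)) <-> (w || (u <-> w)) = 3 <-> 2 = 2
((u -> ((u -> u) -> v)) <-> !(v <-> w)) <-> ((!v -> (w <-> v)) <-> (w || (u <-> w))) = 1 <-> 2 = 2
!v = !2 = 1
!!v = !1 = 2
u <-> u = 2 <-> 2 = 3
v -> (u <-> u) = 2 -> 3 = 3
!w = !1 = 2
!w = !1 = 2
!w <-> !w = 2 <-> 2 = 3
(v -> (u <-> u)) || (!w <-> !w) = 3 || 3 = 3
!!v || ((v -> (u <-> u)) || (!w <-> !w)) = 2 || 3 = 3
u || w = 2 || 1 = 2
(u || w) || w = 2 || 1 = 2
!u = !2 = 1
!u <-> v = 1 <-> 2 = 2
v || u = 2 || 2 = 2
w -> (v || u) = 1 -> 2 = 3
(!u <-> v) -> (w -> (v || u)) = 2 -> 3 = 3
((u || w) || w) -> ((!u <-> v) -> (w -> (v || u))) = 2 -> 3 = 3
(!!v || ((v -> (u <-> u)) || (!w <-> !w))) -> (((u || w) || w) -> ((!u <-> v) -> (w -> (v || u)))) = 3 -> 3 = 3
(((u -> ((u -> u) -> v)) <-> !(v <-> w)) <-> ((!v -> (w <-> v)) <-> (w || (u <-> w)))) <-> ((!!v || ((v -> (u <-> u)) || (!w <-> !w))) -> (((u || w) || w) -> ((!u <-> v) -> (w -> (v || u))))) = 2 <-> 3 = 2
((!((u || u) <-> w) <-> (((!u <-> (w -> v)) || (v || w)) -> ((v -> (u <-> w)) <-> (v <-> v)))) <-> ((!w || (w || u)) || ((w <-> w) <-> (w -> (v -> v))))) <-> ((((u -> ((u -> u) -> v)) <-> !(v <-> w)) <-> ((!v -> (w <-> v)) <-> (w || (u <-> w)))) <-> ((!!v || ((v -> (u <-> u)) || (!w <-> !w))) -> (((u || w) || w) -> ((!u <-> v) -> (w -> (v || u)))))) = 1 <-> 2 = 2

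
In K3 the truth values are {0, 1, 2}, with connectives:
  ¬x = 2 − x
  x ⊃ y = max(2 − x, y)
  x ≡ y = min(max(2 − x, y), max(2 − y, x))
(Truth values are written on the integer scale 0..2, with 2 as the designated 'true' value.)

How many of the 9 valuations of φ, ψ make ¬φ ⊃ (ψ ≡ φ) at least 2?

φ = 0, ψ = 0 ↦ 2  ≥
φ = 0, ψ = 1 ↦ 1  <
φ = 0, ψ = 2 ↦ 0  <
φ = 1, ψ = 0 ↦ 1  <
φ = 1, ψ = 1 ↦ 1  <
φ = 1, ψ = 2 ↦ 1  <
φ = 2, ψ = 0 ↦ 2  ≥
φ = 2, ψ = 1 ↦ 2  ≥
φ = 2, ψ = 2 ↦ 2  ≥
So 4 of the 9 assignments meet the threshold.

4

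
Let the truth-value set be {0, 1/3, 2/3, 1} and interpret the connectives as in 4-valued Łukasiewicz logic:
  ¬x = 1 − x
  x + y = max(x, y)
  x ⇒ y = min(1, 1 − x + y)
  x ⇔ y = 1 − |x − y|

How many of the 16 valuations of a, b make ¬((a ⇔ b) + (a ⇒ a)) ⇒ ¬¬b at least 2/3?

a = 0, b = 0 ↦ 1  ≥
a = 0, b = 1/3 ↦ 1  ≥
a = 0, b = 2/3 ↦ 1  ≥
a = 0, b = 1 ↦ 1  ≥
a = 1/3, b = 0 ↦ 1  ≥
a = 1/3, b = 1/3 ↦ 1  ≥
a = 1/3, b = 2/3 ↦ 1  ≥
a = 1/3, b = 1 ↦ 1  ≥
a = 2/3, b = 0 ↦ 1  ≥
a = 2/3, b = 1/3 ↦ 1  ≥
a = 2/3, b = 2/3 ↦ 1  ≥
a = 2/3, b = 1 ↦ 1  ≥
a = 1, b = 0 ↦ 1  ≥
a = 1, b = 1/3 ↦ 1  ≥
a = 1, b = 2/3 ↦ 1  ≥
a = 1, b = 1 ↦ 1  ≥
So 16 of the 16 assignments meet the threshold.

16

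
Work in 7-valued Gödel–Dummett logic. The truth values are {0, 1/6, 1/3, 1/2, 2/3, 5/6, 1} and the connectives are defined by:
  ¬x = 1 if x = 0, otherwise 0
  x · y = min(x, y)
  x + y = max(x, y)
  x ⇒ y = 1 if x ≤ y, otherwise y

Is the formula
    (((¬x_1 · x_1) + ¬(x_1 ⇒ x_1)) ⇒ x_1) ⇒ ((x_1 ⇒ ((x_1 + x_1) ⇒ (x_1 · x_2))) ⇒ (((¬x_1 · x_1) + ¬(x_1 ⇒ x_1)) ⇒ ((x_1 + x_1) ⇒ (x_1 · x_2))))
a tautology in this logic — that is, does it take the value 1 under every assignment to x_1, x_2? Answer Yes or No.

At x_1 = 1, x_2 = 1/6, for instance:
¬x_1 = ¬1 = 0
¬x_1 · x_1 = 0 · 1 = 0
x_1 ⇒ x_1 = 1 ⇒ 1 = 1
¬(x_1 ⇒ x_1) = ¬1 = 0
(¬x_1 · x_1) + ¬(x_1 ⇒ x_1) = 0 + 0 = 0
((¬x_1 · x_1) + ¬(x_1 ⇒ x_1)) ⇒ x_1 = 0 ⇒ 1 = 1
x_1 + x_1 = 1 + 1 = 1
x_1 · x_2 = 1 · 1/6 = 1/6
(x_1 + x_1) ⇒ (x_1 · x_2) = 1 ⇒ 1/6 = 1/6
x_1 ⇒ ((x_1 + x_1) ⇒ (x_1 · x_2)) = 1 ⇒ 1/6 = 1/6
((¬x_1 · x_1) + ¬(x_1 ⇒ x_1)) ⇒ ((x_1 + x_1) ⇒ (x_1 · x_2)) = 0 ⇒ 1/6 = 1
(x_1 ⇒ ((x_1 + x_1) ⇒ (x_1 · x_2))) ⇒ (((¬x_1 · x_1) + ¬(x_1 ⇒ x_1)) ⇒ ((x_1 + x_1) ⇒ (x_1 · x_2))) = 1/6 ⇒ 1 = 1
(((¬x_1 · x_1) + ¬(x_1 ⇒ x_1)) ⇒ x_1) ⇒ ((x_1 ⇒ ((x_1 + x_1) ⇒ (x_1 · x_2))) ⇒ (((¬x_1 · x_1) + ¬(x_1 ⇒ x_1)) ⇒ ((x_1 + x_1) ⇒ (x_1 · x_2)))) = 1 ⇒ 1 = 1
and checking the remaining 48 assignments likewise gives ≥ 1 in every case.

Yes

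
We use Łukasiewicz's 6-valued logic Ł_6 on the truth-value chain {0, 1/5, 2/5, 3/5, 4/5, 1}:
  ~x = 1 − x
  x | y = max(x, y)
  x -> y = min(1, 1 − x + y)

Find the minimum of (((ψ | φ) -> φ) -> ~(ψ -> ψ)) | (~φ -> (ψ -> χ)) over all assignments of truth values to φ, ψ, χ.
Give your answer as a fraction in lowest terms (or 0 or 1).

Take φ = 0, ψ = 2/5, χ = 0:
ψ | φ = 2/5 | 0 = 2/5
(ψ | φ) -> φ = 2/5 -> 0 = 3/5
ψ -> ψ = 2/5 -> 2/5 = 1
~(ψ -> ψ) = ~1 = 0
((ψ | φ) -> φ) -> ~(ψ -> ψ) = 3/5 -> 0 = 2/5
~φ = ~0 = 1
ψ -> χ = 2/5 -> 0 = 3/5
~φ -> (ψ -> χ) = 1 -> 3/5 = 3/5
(((ψ | φ) -> φ) -> ~(ψ -> ψ)) | (~φ -> (ψ -> χ)) = 2/5 | 3/5 = 3/5
No assignment yields a value below 3/5, so this is the minimum.

3/5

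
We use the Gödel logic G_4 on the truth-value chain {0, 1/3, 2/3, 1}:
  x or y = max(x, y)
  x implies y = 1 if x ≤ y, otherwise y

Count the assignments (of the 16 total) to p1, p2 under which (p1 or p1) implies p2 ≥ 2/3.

11

p1 = 0, p2 = 0 ↦ 1  ≥
p1 = 0, p2 = 1/3 ↦ 1  ≥
p1 = 0, p2 = 2/3 ↦ 1  ≥
p1 = 0, p2 = 1 ↦ 1  ≥
p1 = 1/3, p2 = 0 ↦ 0  <
p1 = 1/3, p2 = 1/3 ↦ 1  ≥
p1 = 1/3, p2 = 2/3 ↦ 1  ≥
p1 = 1/3, p2 = 1 ↦ 1  ≥
p1 = 2/3, p2 = 0 ↦ 0  <
p1 = 2/3, p2 = 1/3 ↦ 1/3  <
p1 = 2/3, p2 = 2/3 ↦ 1  ≥
p1 = 2/3, p2 = 1 ↦ 1  ≥
p1 = 1, p2 = 0 ↦ 0  <
p1 = 1, p2 = 1/3 ↦ 1/3  <
p1 = 1, p2 = 2/3 ↦ 2/3  ≥
p1 = 1, p2 = 1 ↦ 1  ≥
So 11 of the 16 assignments meet the threshold.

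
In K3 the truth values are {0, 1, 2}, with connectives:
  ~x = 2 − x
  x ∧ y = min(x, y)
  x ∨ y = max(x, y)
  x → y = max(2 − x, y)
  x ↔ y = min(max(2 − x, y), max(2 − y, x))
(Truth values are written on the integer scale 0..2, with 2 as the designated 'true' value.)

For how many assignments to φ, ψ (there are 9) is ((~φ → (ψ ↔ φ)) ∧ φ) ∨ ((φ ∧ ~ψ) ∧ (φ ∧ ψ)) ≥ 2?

φ = 0, ψ = 0 ↦ 0  <
φ = 0, ψ = 1 ↦ 0  <
φ = 0, ψ = 2 ↦ 0  <
φ = 1, ψ = 0 ↦ 1  <
φ = 1, ψ = 1 ↦ 1  <
φ = 1, ψ = 2 ↦ 1  <
φ = 2, ψ = 0 ↦ 2  ≥
φ = 2, ψ = 1 ↦ 2  ≥
φ = 2, ψ = 2 ↦ 2  ≥
So 3 of the 9 assignments meet the threshold.

3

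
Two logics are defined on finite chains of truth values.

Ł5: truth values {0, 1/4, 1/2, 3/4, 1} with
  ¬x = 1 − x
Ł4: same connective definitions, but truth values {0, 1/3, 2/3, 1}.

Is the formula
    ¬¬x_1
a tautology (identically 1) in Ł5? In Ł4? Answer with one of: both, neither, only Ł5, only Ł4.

neither

In Ł5: at x_1 = 0 the value is 0 — not a tautology.
In Ł4: at x_1 = 0 the value is 0 — not a tautology.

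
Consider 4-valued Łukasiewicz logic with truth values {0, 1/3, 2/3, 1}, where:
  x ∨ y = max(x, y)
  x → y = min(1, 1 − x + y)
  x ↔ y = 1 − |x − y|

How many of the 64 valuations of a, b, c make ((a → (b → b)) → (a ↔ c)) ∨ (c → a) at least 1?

40

value 1: 40 assignments (counts)
value 2/3: 12 assignments
value 1/3: 8 assignments
value 0: 4 assignments
So 40 of the 64 assignments meet the threshold.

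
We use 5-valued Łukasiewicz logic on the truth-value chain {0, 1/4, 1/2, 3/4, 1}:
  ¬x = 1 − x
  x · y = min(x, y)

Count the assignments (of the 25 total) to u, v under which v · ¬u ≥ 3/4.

value 1: 1 assignment (counts)
value 3/4: 3 assignments (counts)
value 1/2: 5 assignments
value 1/4: 7 assignments
value 0: 9 assignments
So 4 of the 25 assignments meet the threshold.

4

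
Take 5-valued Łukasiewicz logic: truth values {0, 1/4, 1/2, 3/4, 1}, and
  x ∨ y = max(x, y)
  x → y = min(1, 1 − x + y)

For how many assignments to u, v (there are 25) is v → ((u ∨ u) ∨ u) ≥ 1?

value 1: 15 assignments (counts)
value 3/4: 4 assignments
value 1/2: 3 assignments
value 1/4: 2 assignments
value 0: 1 assignment
So 15 of the 25 assignments meet the threshold.

15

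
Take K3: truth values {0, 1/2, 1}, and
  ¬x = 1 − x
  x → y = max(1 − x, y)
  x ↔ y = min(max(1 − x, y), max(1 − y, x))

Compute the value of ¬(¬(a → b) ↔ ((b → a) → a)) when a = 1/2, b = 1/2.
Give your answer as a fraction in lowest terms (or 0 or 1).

a → b = 1/2 → 1/2 = 1/2
¬(a → b) = ¬1/2 = 1/2
b → a = 1/2 → 1/2 = 1/2
(b → a) → a = 1/2 → 1/2 = 1/2
¬(a → b) ↔ ((b → a) → a) = 1/2 ↔ 1/2 = 1/2
¬(¬(a → b) ↔ ((b → a) → a)) = ¬1/2 = 1/2

1/2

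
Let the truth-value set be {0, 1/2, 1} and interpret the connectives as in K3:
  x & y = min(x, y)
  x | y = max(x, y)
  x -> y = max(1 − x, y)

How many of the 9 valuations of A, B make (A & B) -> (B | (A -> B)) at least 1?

A = 0, B = 0 ↦ 1  ≥
A = 0, B = 1/2 ↦ 1  ≥
A = 0, B = 1 ↦ 1  ≥
A = 1/2, B = 0 ↦ 1  ≥
A = 1/2, B = 1/2 ↦ 1/2  <
A = 1/2, B = 1 ↦ 1  ≥
A = 1, B = 0 ↦ 1  ≥
A = 1, B = 1/2 ↦ 1/2  <
A = 1, B = 1 ↦ 1  ≥
So 7 of the 9 assignments meet the threshold.

7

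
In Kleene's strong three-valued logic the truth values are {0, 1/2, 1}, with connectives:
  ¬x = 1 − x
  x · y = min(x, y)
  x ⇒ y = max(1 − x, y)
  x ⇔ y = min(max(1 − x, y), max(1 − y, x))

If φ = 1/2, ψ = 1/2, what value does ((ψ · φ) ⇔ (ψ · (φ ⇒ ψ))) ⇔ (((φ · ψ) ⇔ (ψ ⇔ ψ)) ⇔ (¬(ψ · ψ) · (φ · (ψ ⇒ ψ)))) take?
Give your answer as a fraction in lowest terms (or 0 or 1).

1/2

ψ · φ = 1/2 · 1/2 = 1/2
φ ⇒ ψ = 1/2 ⇒ 1/2 = 1/2
ψ · (φ ⇒ ψ) = 1/2 · 1/2 = 1/2
(ψ · φ) ⇔ (ψ · (φ ⇒ ψ)) = 1/2 ⇔ 1/2 = 1/2
φ · ψ = 1/2 · 1/2 = 1/2
ψ ⇔ ψ = 1/2 ⇔ 1/2 = 1/2
(φ · ψ) ⇔ (ψ ⇔ ψ) = 1/2 ⇔ 1/2 = 1/2
ψ · ψ = 1/2 · 1/2 = 1/2
¬(ψ · ψ) = ¬1/2 = 1/2
ψ ⇒ ψ = 1/2 ⇒ 1/2 = 1/2
φ · (ψ ⇒ ψ) = 1/2 · 1/2 = 1/2
¬(ψ · ψ) · (φ · (ψ ⇒ ψ)) = 1/2 · 1/2 = 1/2
((φ · ψ) ⇔ (ψ ⇔ ψ)) ⇔ (¬(ψ · ψ) · (φ · (ψ ⇒ ψ))) = 1/2 ⇔ 1/2 = 1/2
((ψ · φ) ⇔ (ψ · (φ ⇒ ψ))) ⇔ (((φ · ψ) ⇔ (ψ ⇔ ψ)) ⇔ (¬(ψ · ψ) · (φ · (ψ ⇒ ψ)))) = 1/2 ⇔ 1/2 = 1/2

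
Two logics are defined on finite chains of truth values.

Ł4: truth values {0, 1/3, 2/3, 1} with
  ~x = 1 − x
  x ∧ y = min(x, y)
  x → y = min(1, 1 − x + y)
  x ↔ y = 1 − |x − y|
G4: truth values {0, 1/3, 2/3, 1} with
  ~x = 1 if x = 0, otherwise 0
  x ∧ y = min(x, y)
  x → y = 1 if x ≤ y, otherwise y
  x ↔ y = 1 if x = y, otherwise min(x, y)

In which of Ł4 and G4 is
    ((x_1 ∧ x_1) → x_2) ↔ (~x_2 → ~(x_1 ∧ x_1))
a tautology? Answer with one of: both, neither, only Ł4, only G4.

only Ł4

In Ł4: every assignment gives 1 — tautology.
In G4: at x_1 = 2/3, x_2 = 1/3 the value is 1/3 — not a tautology.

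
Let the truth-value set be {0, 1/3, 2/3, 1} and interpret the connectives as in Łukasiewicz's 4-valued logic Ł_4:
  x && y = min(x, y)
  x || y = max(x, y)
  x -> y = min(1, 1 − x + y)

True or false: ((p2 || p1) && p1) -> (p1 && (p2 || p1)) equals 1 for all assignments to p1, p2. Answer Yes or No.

p1 = 0, p2 = 0 ↦ 1
p1 = 0, p2 = 1/3 ↦ 1
p1 = 0, p2 = 2/3 ↦ 1
p1 = 0, p2 = 1 ↦ 1
p1 = 1/3, p2 = 0 ↦ 1
p1 = 1/3, p2 = 1/3 ↦ 1
p1 = 1/3, p2 = 2/3 ↦ 1
p1 = 1/3, p2 = 1 ↦ 1
p1 = 2/3, p2 = 0 ↦ 1
p1 = 2/3, p2 = 1/3 ↦ 1
p1 = 2/3, p2 = 2/3 ↦ 1
p1 = 2/3, p2 = 1 ↦ 1
p1 = 1, p2 = 0 ↦ 1
p1 = 1, p2 = 1/3 ↦ 1
p1 = 1, p2 = 2/3 ↦ 1
p1 = 1, p2 = 1 ↦ 1
Every assignment gives a value ≥ 1.

Yes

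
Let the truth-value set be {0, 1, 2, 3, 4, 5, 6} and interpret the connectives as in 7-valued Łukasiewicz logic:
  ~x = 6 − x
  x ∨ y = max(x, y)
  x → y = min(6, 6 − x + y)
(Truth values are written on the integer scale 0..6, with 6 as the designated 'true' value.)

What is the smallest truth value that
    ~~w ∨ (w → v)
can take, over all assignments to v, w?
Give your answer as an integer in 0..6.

3

Take v = 0, w = 3:
~w = ~3 = 3
~~w = ~3 = 3
w → v = 3 → 0 = 3
~~w ∨ (w → v) = 3 ∨ 3 = 3
No assignment yields a value below 3, so this is the minimum.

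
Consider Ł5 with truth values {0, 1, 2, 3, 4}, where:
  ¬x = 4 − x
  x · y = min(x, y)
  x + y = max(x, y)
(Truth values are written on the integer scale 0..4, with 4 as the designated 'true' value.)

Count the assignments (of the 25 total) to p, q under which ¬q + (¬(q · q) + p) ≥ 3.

16

value 4: 9 assignments (counts)
value 3: 7 assignments (counts)
value 2: 5 assignments
value 1: 3 assignments
value 0: 1 assignment
So 16 of the 25 assignments meet the threshold.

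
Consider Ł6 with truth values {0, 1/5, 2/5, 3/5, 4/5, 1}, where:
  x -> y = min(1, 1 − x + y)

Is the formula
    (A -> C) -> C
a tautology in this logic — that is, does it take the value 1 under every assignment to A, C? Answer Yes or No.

Counterexample: take A = 0, C = 0.
A -> C = 0 -> 0 = 1
(A -> C) -> C = 1 -> 0 = 0
This gives 0 ≠ 1.

No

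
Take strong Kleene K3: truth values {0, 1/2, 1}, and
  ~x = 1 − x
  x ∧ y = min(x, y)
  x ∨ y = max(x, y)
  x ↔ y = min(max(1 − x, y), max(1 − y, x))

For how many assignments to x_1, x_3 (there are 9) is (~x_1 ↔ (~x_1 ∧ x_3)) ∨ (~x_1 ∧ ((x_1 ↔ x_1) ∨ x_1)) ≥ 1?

x_1 = 0, x_3 = 0 ↦ 1  ≥
x_1 = 0, x_3 = 1/2 ↦ 1  ≥
x_1 = 0, x_3 = 1 ↦ 1  ≥
x_1 = 1/2, x_3 = 0 ↦ 1/2  <
x_1 = 1/2, x_3 = 1/2 ↦ 1/2  <
x_1 = 1/2, x_3 = 1 ↦ 1/2  <
x_1 = 1, x_3 = 0 ↦ 1  ≥
x_1 = 1, x_3 = 1/2 ↦ 1  ≥
x_1 = 1, x_3 = 1 ↦ 1  ≥
So 6 of the 9 assignments meet the threshold.

6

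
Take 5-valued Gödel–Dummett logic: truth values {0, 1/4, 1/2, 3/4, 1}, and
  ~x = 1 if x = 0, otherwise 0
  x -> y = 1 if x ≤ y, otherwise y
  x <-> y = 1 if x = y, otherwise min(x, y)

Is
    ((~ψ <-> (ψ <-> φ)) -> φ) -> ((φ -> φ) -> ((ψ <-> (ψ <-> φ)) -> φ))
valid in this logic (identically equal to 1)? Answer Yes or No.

No

Counterexample: take φ = 1/4, ψ = 0.
~ψ = ~0 = 1
ψ <-> φ = 0 <-> 1/4 = 0
~ψ <-> (ψ <-> φ) = 1 <-> 0 = 0
(~ψ <-> (ψ <-> φ)) -> φ = 0 -> 1/4 = 1
φ -> φ = 1/4 -> 1/4 = 1
ψ <-> φ = 0 <-> 1/4 = 0
ψ <-> (ψ <-> φ) = 0 <-> 0 = 1
(ψ <-> (ψ <-> φ)) -> φ = 1 -> 1/4 = 1/4
(φ -> φ) -> ((ψ <-> (ψ <-> φ)) -> φ) = 1 -> 1/4 = 1/4
((~ψ <-> (ψ <-> φ)) -> φ) -> ((φ -> φ) -> ((ψ <-> (ψ <-> φ)) -> φ)) = 1 -> 1/4 = 1/4
This gives 1/4 ≠ 1.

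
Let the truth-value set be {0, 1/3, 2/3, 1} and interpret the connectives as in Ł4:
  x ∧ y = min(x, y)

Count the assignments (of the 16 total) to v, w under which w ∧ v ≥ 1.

1

v = 0, w = 0 ↦ 0  <
v = 0, w = 1/3 ↦ 0  <
v = 0, w = 2/3 ↦ 0  <
v = 0, w = 1 ↦ 0  <
v = 1/3, w = 0 ↦ 0  <
v = 1/3, w = 1/3 ↦ 1/3  <
v = 1/3, w = 2/3 ↦ 1/3  <
v = 1/3, w = 1 ↦ 1/3  <
v = 2/3, w = 0 ↦ 0  <
v = 2/3, w = 1/3 ↦ 1/3  <
v = 2/3, w = 2/3 ↦ 2/3  <
v = 2/3, w = 1 ↦ 2/3  <
v = 1, w = 0 ↦ 0  <
v = 1, w = 1/3 ↦ 1/3  <
v = 1, w = 2/3 ↦ 2/3  <
v = 1, w = 1 ↦ 1  ≥
So 1 of the 16 assignments meets the threshold.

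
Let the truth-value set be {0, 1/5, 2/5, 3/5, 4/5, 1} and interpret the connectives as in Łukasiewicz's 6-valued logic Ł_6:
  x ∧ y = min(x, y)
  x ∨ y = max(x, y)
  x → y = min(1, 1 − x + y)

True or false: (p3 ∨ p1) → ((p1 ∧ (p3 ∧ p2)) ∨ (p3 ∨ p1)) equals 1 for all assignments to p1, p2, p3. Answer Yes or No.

At p1 = 1, p2 = 1/5, p3 = 1, for instance:
p3 ∨ p1 = 1 ∨ 1 = 1
p3 ∧ p2 = 1 ∧ 1/5 = 1/5
p1 ∧ (p3 ∧ p2) = 1 ∧ 1/5 = 1/5
(p1 ∧ (p3 ∧ p2)) ∨ (p3 ∨ p1) = 1/5 ∨ 1 = 1
(p3 ∨ p1) → ((p1 ∧ (p3 ∧ p2)) ∨ (p3 ∨ p1)) = 1 → 1 = 1
and checking the remaining 215 assignments likewise gives ≥ 1 in every case.

Yes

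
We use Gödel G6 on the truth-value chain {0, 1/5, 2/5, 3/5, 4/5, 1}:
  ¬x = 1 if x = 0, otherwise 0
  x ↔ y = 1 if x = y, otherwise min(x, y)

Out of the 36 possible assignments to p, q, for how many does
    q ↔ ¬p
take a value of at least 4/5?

value 1: 6 assignments (counts)
value 4/5: 1 assignment (counts)
value 3/5: 1 assignment
value 2/5: 1 assignment
value 1/5: 1 assignment
value 0: 26 assignments
So 7 of the 36 assignments meet the threshold.

7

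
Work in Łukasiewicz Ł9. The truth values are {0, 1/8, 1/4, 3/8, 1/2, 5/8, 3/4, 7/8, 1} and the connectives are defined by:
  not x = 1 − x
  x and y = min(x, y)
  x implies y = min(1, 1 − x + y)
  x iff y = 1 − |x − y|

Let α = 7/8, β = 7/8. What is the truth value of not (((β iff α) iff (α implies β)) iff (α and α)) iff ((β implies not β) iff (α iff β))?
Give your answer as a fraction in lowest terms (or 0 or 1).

β iff α = 7/8 iff 7/8 = 1
α implies β = 7/8 implies 7/8 = 1
(β iff α) iff (α implies β) = 1 iff 1 = 1
α and α = 7/8 and 7/8 = 7/8
((β iff α) iff (α implies β)) iff (α and α) = 1 iff 7/8 = 7/8
not (((β iff α) iff (α implies β)) iff (α and α)) = not 7/8 = 1/8
not β = not 7/8 = 1/8
β implies not β = 7/8 implies 1/8 = 1/4
α iff β = 7/8 iff 7/8 = 1
(β implies not β) iff (α iff β) = 1/4 iff 1 = 1/4
not (((β iff α) iff (α implies β)) iff (α and α)) iff ((β implies not β) iff (α iff β)) = 1/8 iff 1/4 = 7/8

7/8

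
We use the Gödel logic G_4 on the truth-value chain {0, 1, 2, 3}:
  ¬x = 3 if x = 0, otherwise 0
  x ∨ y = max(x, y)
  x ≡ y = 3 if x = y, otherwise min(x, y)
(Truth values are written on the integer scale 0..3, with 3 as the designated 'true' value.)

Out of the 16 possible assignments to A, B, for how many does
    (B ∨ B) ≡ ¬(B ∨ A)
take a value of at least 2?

3

A = 0, B = 0 ↦ 0  <
A = 0, B = 1 ↦ 0  <
A = 0, B = 2 ↦ 0  <
A = 0, B = 3 ↦ 0  <
A = 1, B = 0 ↦ 3  ≥
A = 1, B = 1 ↦ 0  <
A = 1, B = 2 ↦ 0  <
A = 1, B = 3 ↦ 0  <
A = 2, B = 0 ↦ 3  ≥
A = 2, B = 1 ↦ 0  <
A = 2, B = 2 ↦ 0  <
A = 2, B = 3 ↦ 0  <
A = 3, B = 0 ↦ 3  ≥
A = 3, B = 1 ↦ 0  <
A = 3, B = 2 ↦ 0  <
A = 3, B = 3 ↦ 0  <
So 3 of the 16 assignments meet the threshold.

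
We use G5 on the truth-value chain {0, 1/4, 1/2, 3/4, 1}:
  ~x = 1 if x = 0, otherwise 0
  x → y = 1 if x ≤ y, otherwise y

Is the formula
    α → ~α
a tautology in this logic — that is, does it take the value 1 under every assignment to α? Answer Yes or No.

No

Counterexample: take α = 1/4.
~α = ~1/4 = 0
α → ~α = 1/4 → 0 = 0
This gives 0 ≠ 1.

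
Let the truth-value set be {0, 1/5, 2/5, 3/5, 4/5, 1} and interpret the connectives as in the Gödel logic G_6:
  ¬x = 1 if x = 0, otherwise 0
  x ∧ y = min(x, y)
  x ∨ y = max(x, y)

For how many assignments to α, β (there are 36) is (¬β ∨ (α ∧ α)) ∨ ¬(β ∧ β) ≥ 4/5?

16

value 1: 11 assignments (counts)
value 4/5: 5 assignments (counts)
value 3/5: 5 assignments
value 2/5: 5 assignments
value 1/5: 5 assignments
value 0: 5 assignments
So 16 of the 36 assignments meet the threshold.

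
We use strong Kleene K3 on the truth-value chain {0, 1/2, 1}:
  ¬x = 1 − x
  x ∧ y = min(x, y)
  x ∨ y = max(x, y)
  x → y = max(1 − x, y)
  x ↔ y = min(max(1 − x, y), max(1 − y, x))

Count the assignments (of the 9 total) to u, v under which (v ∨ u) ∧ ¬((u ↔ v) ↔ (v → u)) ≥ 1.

u = 0, v = 0 ↦ 0  <
u = 0, v = 1/2 ↦ 1/2  <
u = 0, v = 1 ↦ 0  <
u = 1/2, v = 0 ↦ 1/2  <
u = 1/2, v = 1/2 ↦ 1/2  <
u = 1/2, v = 1 ↦ 1/2  <
u = 1, v = 0 ↦ 1  ≥
u = 1, v = 1/2 ↦ 1/2  <
u = 1, v = 1 ↦ 0  <
So 1 of the 9 assignments meets the threshold.

1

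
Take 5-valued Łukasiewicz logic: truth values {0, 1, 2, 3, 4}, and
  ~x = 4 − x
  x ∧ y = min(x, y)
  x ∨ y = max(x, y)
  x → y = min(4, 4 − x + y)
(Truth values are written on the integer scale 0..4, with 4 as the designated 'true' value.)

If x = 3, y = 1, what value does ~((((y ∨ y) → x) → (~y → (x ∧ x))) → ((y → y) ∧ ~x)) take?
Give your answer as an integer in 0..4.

y ∨ y = 1 ∨ 1 = 1
(y ∨ y) → x = 1 → 3 = 4
~y = ~1 = 3
x ∧ x = 3 ∧ 3 = 3
~y → (x ∧ x) = 3 → 3 = 4
((y ∨ y) → x) → (~y → (x ∧ x)) = 4 → 4 = 4
y → y = 1 → 1 = 4
~x = ~3 = 1
(y → y) ∧ ~x = 4 ∧ 1 = 1
(((y ∨ y) → x) → (~y → (x ∧ x))) → ((y → y) ∧ ~x) = 4 → 1 = 1
~((((y ∨ y) → x) → (~y → (x ∧ x))) → ((y → y) ∧ ~x)) = ~1 = 3

3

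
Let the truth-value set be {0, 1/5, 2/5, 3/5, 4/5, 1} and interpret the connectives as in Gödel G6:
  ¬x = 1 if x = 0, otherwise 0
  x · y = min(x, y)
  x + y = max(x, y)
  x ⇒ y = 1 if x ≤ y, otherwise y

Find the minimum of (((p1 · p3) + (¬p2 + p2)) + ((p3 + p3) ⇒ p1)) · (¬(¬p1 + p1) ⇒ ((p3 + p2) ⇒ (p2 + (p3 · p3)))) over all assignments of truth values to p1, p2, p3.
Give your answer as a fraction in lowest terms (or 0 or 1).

1/5

Take p1 = 0, p2 = 1/5, p3 = 1/5:
p1 · p3 = 0 · 1/5 = 0
¬p2 = ¬1/5 = 0
¬p2 + p2 = 0 + 1/5 = 1/5
(p1 · p3) + (¬p2 + p2) = 0 + 1/5 = 1/5
p3 + p3 = 1/5 + 1/5 = 1/5
(p3 + p3) ⇒ p1 = 1/5 ⇒ 0 = 0
((p1 · p3) + (¬p2 + p2)) + ((p3 + p3) ⇒ p1) = 1/5 + 0 = 1/5
¬p1 = ¬0 = 1
¬p1 + p1 = 1 + 0 = 1
¬(¬p1 + p1) = ¬1 = 0
p3 + p2 = 1/5 + 1/5 = 1/5
p3 · p3 = 1/5 · 1/5 = 1/5
p2 + (p3 · p3) = 1/5 + 1/5 = 1/5
(p3 + p2) ⇒ (p2 + (p3 · p3)) = 1/5 ⇒ 1/5 = 1
¬(¬p1 + p1) ⇒ ((p3 + p2) ⇒ (p2 + (p3 · p3))) = 0 ⇒ 1 = 1
(((p1 · p3) + (¬p2 + p2)) + ((p3 + p3) ⇒ p1)) · (¬(¬p1 + p1) ⇒ ((p3 + p2) ⇒ (p2 + (p3 · p3)))) = 1/5 · 1 = 1/5
No assignment yields a value below 1/5, so this is the minimum.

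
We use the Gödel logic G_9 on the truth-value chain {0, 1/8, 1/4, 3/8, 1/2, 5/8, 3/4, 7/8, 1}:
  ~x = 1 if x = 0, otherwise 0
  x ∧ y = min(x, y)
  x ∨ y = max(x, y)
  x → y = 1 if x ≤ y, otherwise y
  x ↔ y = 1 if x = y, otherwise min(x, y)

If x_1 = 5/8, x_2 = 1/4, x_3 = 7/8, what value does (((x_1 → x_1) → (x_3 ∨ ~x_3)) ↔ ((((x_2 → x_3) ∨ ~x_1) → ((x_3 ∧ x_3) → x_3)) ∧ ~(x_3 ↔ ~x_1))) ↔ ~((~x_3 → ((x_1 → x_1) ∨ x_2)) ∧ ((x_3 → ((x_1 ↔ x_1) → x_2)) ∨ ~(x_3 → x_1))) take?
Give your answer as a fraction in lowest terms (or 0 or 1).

x_1 → x_1 = 5/8 → 5/8 = 1
~x_3 = ~7/8 = 0
x_3 ∨ ~x_3 = 7/8 ∨ 0 = 7/8
(x_1 → x_1) → (x_3 ∨ ~x_3) = 1 → 7/8 = 7/8
x_2 → x_3 = 1/4 → 7/8 = 1
~x_1 = ~5/8 = 0
(x_2 → x_3) ∨ ~x_1 = 1 ∨ 0 = 1
x_3 ∧ x_3 = 7/8 ∧ 7/8 = 7/8
(x_3 ∧ x_3) → x_3 = 7/8 → 7/8 = 1
((x_2 → x_3) ∨ ~x_1) → ((x_3 ∧ x_3) → x_3) = 1 → 1 = 1
~x_1 = ~5/8 = 0
x_3 ↔ ~x_1 = 7/8 ↔ 0 = 0
~(x_3 ↔ ~x_1) = ~0 = 1
(((x_2 → x_3) ∨ ~x_1) → ((x_3 ∧ x_3) → x_3)) ∧ ~(x_3 ↔ ~x_1) = 1 ∧ 1 = 1
((x_1 → x_1) → (x_3 ∨ ~x_3)) ↔ ((((x_2 → x_3) ∨ ~x_1) → ((x_3 ∧ x_3) → x_3)) ∧ ~(x_3 ↔ ~x_1)) = 7/8 ↔ 1 = 7/8
~x_3 = ~7/8 = 0
x_1 → x_1 = 5/8 → 5/8 = 1
(x_1 → x_1) ∨ x_2 = 1 ∨ 1/4 = 1
~x_3 → ((x_1 → x_1) ∨ x_2) = 0 → 1 = 1
x_1 ↔ x_1 = 5/8 ↔ 5/8 = 1
(x_1 ↔ x_1) → x_2 = 1 → 1/4 = 1/4
x_3 → ((x_1 ↔ x_1) → x_2) = 7/8 → 1/4 = 1/4
x_3 → x_1 = 7/8 → 5/8 = 5/8
~(x_3 → x_1) = ~5/8 = 0
(x_3 → ((x_1 ↔ x_1) → x_2)) ∨ ~(x_3 → x_1) = 1/4 ∨ 0 = 1/4
(~x_3 → ((x_1 → x_1) ∨ x_2)) ∧ ((x_3 → ((x_1 ↔ x_1) → x_2)) ∨ ~(x_3 → x_1)) = 1 ∧ 1/4 = 1/4
~((~x_3 → ((x_1 → x_1) ∨ x_2)) ∧ ((x_3 → ((x_1 ↔ x_1) → x_2)) ∨ ~(x_3 → x_1))) = ~1/4 = 0
(((x_1 → x_1) → (x_3 ∨ ~x_3)) ↔ ((((x_2 → x_3) ∨ ~x_1) → ((x_3 ∧ x_3) → x_3)) ∧ ~(x_3 ↔ ~x_1))) ↔ ~((~x_3 → ((x_1 → x_1) ∨ x_2)) ∧ ((x_3 → ((x_1 ↔ x_1) → x_2)) ∨ ~(x_3 → x_1))) = 7/8 ↔ 0 = 0

0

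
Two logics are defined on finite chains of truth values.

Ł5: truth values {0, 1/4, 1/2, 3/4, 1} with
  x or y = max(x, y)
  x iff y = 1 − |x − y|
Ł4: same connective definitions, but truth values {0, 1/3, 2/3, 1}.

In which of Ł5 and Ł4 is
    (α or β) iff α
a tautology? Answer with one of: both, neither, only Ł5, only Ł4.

neither

In Ł5: at α = 0, β = 1/4 the value is 3/4 — not a tautology.
In Ł4: at α = 0, β = 1/3 the value is 2/3 — not a tautology.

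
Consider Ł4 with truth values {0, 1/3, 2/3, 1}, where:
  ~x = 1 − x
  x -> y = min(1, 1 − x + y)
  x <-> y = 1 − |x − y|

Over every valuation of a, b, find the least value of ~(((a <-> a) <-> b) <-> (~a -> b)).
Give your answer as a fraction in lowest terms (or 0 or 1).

Take a = 0, b = 0:
a <-> a = 0 <-> 0 = 1
(a <-> a) <-> b = 1 <-> 0 = 0
~a = ~0 = 1
~a -> b = 1 -> 0 = 0
((a <-> a) <-> b) <-> (~a -> b) = 0 <-> 0 = 1
~(((a <-> a) <-> b) <-> (~a -> b)) = ~1 = 0
No assignment yields a value below 0, so this is the minimum.

0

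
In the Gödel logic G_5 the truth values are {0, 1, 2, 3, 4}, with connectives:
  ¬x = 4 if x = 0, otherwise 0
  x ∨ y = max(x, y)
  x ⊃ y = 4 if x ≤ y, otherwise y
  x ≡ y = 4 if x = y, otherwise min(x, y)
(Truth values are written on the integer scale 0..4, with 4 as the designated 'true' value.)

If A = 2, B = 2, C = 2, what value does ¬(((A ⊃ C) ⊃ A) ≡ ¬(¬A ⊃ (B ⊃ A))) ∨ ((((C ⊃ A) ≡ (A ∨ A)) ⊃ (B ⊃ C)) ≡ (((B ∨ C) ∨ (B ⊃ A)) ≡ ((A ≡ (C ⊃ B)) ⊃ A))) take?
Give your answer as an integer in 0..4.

4

A ⊃ C = 2 ⊃ 2 = 4
(A ⊃ C) ⊃ A = 4 ⊃ 2 = 2
¬A = ¬2 = 0
B ⊃ A = 2 ⊃ 2 = 4
¬A ⊃ (B ⊃ A) = 0 ⊃ 4 = 4
¬(¬A ⊃ (B ⊃ A)) = ¬4 = 0
((A ⊃ C) ⊃ A) ≡ ¬(¬A ⊃ (B ⊃ A)) = 2 ≡ 0 = 0
¬(((A ⊃ C) ⊃ A) ≡ ¬(¬A ⊃ (B ⊃ A))) = ¬0 = 4
C ⊃ A = 2 ⊃ 2 = 4
A ∨ A = 2 ∨ 2 = 2
(C ⊃ A) ≡ (A ∨ A) = 4 ≡ 2 = 2
B ⊃ C = 2 ⊃ 2 = 4
((C ⊃ A) ≡ (A ∨ A)) ⊃ (B ⊃ C) = 2 ⊃ 4 = 4
B ∨ C = 2 ∨ 2 = 2
B ⊃ A = 2 ⊃ 2 = 4
(B ∨ C) ∨ (B ⊃ A) = 2 ∨ 4 = 4
C ⊃ B = 2 ⊃ 2 = 4
A ≡ (C ⊃ B) = 2 ≡ 4 = 2
(A ≡ (C ⊃ B)) ⊃ A = 2 ⊃ 2 = 4
((B ∨ C) ∨ (B ⊃ A)) ≡ ((A ≡ (C ⊃ B)) ⊃ A) = 4 ≡ 4 = 4
(((C ⊃ A) ≡ (A ∨ A)) ⊃ (B ⊃ C)) ≡ (((B ∨ C) ∨ (B ⊃ A)) ≡ ((A ≡ (C ⊃ B)) ⊃ A)) = 4 ≡ 4 = 4
¬(((A ⊃ C) ⊃ A) ≡ ¬(¬A ⊃ (B ⊃ A))) ∨ ((((C ⊃ A) ≡ (A ∨ A)) ⊃ (B ⊃ C)) ≡ (((B ∨ C) ∨ (B ⊃ A)) ≡ ((A ≡ (C ⊃ B)) ⊃ A))) = 4 ∨ 4 = 4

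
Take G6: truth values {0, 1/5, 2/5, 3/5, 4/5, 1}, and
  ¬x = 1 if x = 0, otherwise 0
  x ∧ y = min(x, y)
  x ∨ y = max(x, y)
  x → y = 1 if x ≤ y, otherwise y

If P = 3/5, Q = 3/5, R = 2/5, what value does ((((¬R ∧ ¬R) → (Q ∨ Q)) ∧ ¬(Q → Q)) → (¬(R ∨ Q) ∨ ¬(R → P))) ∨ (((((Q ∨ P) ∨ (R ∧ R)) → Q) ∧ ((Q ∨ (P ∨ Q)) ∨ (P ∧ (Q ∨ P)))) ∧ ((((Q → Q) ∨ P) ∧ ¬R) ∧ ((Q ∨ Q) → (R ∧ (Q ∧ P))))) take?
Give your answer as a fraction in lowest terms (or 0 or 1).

¬R = ¬2/5 = 0
¬R = ¬2/5 = 0
¬R ∧ ¬R = 0 ∧ 0 = 0
Q ∨ Q = 3/5 ∨ 3/5 = 3/5
(¬R ∧ ¬R) → (Q ∨ Q) = 0 → 3/5 = 1
Q → Q = 3/5 → 3/5 = 1
¬(Q → Q) = ¬1 = 0
((¬R ∧ ¬R) → (Q ∨ Q)) ∧ ¬(Q → Q) = 1 ∧ 0 = 0
R ∨ Q = 2/5 ∨ 3/5 = 3/5
¬(R ∨ Q) = ¬3/5 = 0
R → P = 2/5 → 3/5 = 1
¬(R → P) = ¬1 = 0
¬(R ∨ Q) ∨ ¬(R → P) = 0 ∨ 0 = 0
(((¬R ∧ ¬R) → (Q ∨ Q)) ∧ ¬(Q → Q)) → (¬(R ∨ Q) ∨ ¬(R → P)) = 0 → 0 = 1
Q ∨ P = 3/5 ∨ 3/5 = 3/5
R ∧ R = 2/5 ∧ 2/5 = 2/5
(Q ∨ P) ∨ (R ∧ R) = 3/5 ∨ 2/5 = 3/5
((Q ∨ P) ∨ (R ∧ R)) → Q = 3/5 → 3/5 = 1
P ∨ Q = 3/5 ∨ 3/5 = 3/5
Q ∨ (P ∨ Q) = 3/5 ∨ 3/5 = 3/5
Q ∨ P = 3/5 ∨ 3/5 = 3/5
P ∧ (Q ∨ P) = 3/5 ∧ 3/5 = 3/5
(Q ∨ (P ∨ Q)) ∨ (P ∧ (Q ∨ P)) = 3/5 ∨ 3/5 = 3/5
(((Q ∨ P) ∨ (R ∧ R)) → Q) ∧ ((Q ∨ (P ∨ Q)) ∨ (P ∧ (Q ∨ P))) = 1 ∧ 3/5 = 3/5
Q → Q = 3/5 → 3/5 = 1
(Q → Q) ∨ P = 1 ∨ 3/5 = 1
¬R = ¬2/5 = 0
((Q → Q) ∨ P) ∧ ¬R = 1 ∧ 0 = 0
Q ∨ Q = 3/5 ∨ 3/5 = 3/5
Q ∧ P = 3/5 ∧ 3/5 = 3/5
R ∧ (Q ∧ P) = 2/5 ∧ 3/5 = 2/5
(Q ∨ Q) → (R ∧ (Q ∧ P)) = 3/5 → 2/5 = 2/5
(((Q → Q) ∨ P) ∧ ¬R) ∧ ((Q ∨ Q) → (R ∧ (Q ∧ P))) = 0 ∧ 2/5 = 0
((((Q ∨ P) ∨ (R ∧ R)) → Q) ∧ ((Q ∨ (P ∨ Q)) ∨ (P ∧ (Q ∨ P)))) ∧ ((((Q → Q) ∨ P) ∧ ¬R) ∧ ((Q ∨ Q) → (R ∧ (Q ∧ P)))) = 3/5 ∧ 0 = 0
((((¬R ∧ ¬R) → (Q ∨ Q)) ∧ ¬(Q → Q)) → (¬(R ∨ Q) ∨ ¬(R → P))) ∨ (((((Q ∨ P) ∨ (R ∧ R)) → Q) ∧ ((Q ∨ (P ∨ Q)) ∨ (P ∧ (Q ∨ P)))) ∧ ((((Q → Q) ∨ P) ∧ ¬R) ∧ ((Q ∨ Q) → (R ∧ (Q ∧ P))))) = 1 ∨ 0 = 1

1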